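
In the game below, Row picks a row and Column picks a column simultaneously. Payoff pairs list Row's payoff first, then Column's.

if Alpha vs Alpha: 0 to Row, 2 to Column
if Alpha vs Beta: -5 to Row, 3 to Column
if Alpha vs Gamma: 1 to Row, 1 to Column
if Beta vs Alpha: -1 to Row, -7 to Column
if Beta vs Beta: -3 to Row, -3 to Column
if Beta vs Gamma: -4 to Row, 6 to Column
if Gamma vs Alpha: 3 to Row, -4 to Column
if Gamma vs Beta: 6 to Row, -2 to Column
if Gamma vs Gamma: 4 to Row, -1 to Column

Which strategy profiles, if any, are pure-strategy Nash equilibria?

A profile is a Nash equilibrium when each player is best-responding to the other.
Row's best responses — vs Alpha: Gamma (payoff 3); vs Beta: Gamma (payoff 6); vs Gamma: Gamma (payoff 4).
Column's best responses — vs Alpha: Beta (payoff 3); vs Beta: Gamma (payoff 6); vs Gamma: Gamma (payoff -1).
The only mutual best response is (Gamma, Gamma); neither player gains by switching there.

(Gamma, Gamma)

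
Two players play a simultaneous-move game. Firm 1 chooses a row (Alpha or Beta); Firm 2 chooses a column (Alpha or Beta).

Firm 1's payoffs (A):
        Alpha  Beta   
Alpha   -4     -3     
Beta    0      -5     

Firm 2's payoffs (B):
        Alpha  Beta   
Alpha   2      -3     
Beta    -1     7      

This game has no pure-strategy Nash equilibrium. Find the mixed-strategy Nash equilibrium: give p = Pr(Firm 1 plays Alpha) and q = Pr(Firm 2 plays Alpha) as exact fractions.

In a mixed NE each player is indifferent between their pure strategies, so the opponent's mix sets the indifference.
Firm 2 indifferent between Alpha and Beta: p·2 + (1−p)·(-1) = p·(-3) + (1−p)·7 ⟹ (-1) + 3p = 7 + (-10)p ⟹ p = 8/13.
Firm 1 indifferent between Alpha and Beta: q·(-4) + (1−q)·(-3) = q·0 + (1−q)·(-5) ⟹ (-3) + (-1)q = (-5) + 5q ⟹ q = 1/3.

p = 8/13, q = 1/3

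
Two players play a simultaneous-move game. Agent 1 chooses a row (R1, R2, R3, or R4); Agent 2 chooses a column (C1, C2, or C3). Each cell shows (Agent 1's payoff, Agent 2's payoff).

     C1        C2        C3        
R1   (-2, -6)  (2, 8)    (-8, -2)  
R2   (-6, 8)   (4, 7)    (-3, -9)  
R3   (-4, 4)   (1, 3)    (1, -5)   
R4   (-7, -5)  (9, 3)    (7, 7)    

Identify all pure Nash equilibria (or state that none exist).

(R4, C3)

Check mutual best responses: a cell is a NE iff neither player can gain by unilaterally deviating.
Agent 1's best responses — vs C1: R1 (payoff -2); vs C2: R4 (payoff 9); vs C3: R4 (payoff 7).
Agent 2's best responses — vs R1: C2 (payoff 8); vs R2: C1 (payoff 8); vs R3: C1 (payoff 4); vs R4: C3 (payoff 7).
The only mutual best response is (R4, C3); neither player gains by switching there.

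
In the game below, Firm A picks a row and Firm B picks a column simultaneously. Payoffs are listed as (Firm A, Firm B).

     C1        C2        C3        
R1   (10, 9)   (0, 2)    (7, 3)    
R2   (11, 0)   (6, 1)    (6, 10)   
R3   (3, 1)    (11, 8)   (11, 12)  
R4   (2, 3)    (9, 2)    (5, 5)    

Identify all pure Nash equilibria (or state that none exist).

(R3, C3)

Check mutual best responses: a cell is a NE iff neither player can gain by unilaterally deviating.
Firm A's best responses — vs C1: R2 (payoff 11); vs C2: R3 (payoff 11); vs C3: R3 (payoff 11).
Firm B's best responses — vs R1: C1 (payoff 9); vs R2: C3 (payoff 10); vs R3: C3 (payoff 12); vs R4: C3 (payoff 5).
The only mutual best response is (R3, C3); neither player gains by switching there.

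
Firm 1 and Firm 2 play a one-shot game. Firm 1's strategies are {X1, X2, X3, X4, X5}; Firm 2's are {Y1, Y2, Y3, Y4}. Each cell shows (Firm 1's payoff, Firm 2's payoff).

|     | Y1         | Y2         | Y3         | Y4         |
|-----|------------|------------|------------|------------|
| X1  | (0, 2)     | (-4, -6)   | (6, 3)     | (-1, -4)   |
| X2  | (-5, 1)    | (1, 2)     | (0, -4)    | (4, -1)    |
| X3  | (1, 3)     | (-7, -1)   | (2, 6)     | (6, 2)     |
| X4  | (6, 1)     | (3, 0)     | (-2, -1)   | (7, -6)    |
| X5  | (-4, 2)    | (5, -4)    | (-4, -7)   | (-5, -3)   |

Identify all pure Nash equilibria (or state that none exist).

(X1, Y3) and (X4, Y1)

Check mutual best responses: a cell is a NE iff neither player can gain by unilaterally deviating.
Firm 1's best responses — vs Y1: X4 (payoff 6); vs Y2: X5 (payoff 5); vs Y3: X1 (payoff 6); vs Y4: X4 (payoff 7).
Firm 2's best responses — vs X1: Y3 (payoff 3); vs X2: Y2 (payoff 2); vs X3: Y3 (payoff 6); vs X4: Y1 (payoff 1); vs X5: Y1 (payoff 2).
Mutual best responses occur at (X1, Y3) and (X4, Y1); at each, neither player gains by switching.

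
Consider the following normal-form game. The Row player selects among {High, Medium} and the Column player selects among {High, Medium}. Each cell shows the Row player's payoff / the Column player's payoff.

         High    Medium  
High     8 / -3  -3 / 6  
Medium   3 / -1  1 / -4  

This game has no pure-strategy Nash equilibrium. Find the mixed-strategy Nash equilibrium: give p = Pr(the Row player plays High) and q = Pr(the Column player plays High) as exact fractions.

p = 1/4, q = 4/9

Each player's mixing probability is pinned down by making the *other* player indifferent.
The Column player indifferent between High and Medium: p·(-3) + (1−p)·(-1) = p·6 + (1−p)·(-4) ⟹ (-1) + (-2)p = (-4) + 10p ⟹ p = 1/4.
The Row player indifferent between High and Medium: q·8 + (1−q)·(-3) = q·3 + (1−q)·1 ⟹ (-3) + 11q = 1 + 2q ⟹ q = 4/9.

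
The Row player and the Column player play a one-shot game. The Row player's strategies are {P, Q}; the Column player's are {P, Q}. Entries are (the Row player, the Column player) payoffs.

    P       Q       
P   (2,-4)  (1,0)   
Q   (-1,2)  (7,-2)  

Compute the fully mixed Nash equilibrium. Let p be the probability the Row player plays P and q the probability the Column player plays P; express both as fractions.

In a mixed NE each player is indifferent between their pure strategies, so the opponent's mix sets the indifference.
The Column player indifferent between P and Q: p·(-4) + (1−p)·2 = p·0 + (1−p)·(-2) ⟹ 2 + (-6)p = (-2) + 2p ⟹ p = 1/2.
The Row player indifferent between P and Q: q·2 + (1−q)·1 = q·(-1) + (1−q)·7 ⟹ 1 + 1q = 7 + (-8)q ⟹ q = 2/3.

p = 1/2, q = 2/3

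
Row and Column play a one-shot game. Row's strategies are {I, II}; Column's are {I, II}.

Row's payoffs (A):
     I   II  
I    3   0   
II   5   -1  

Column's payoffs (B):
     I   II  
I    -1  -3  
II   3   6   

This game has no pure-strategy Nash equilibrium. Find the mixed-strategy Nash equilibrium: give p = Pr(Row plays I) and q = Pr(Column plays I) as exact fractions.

p = 3/5, q = 1/3

In a mixed NE each player is indifferent between their pure strategies, so the opponent's mix sets the indifference.
Column indifferent between I and II: p·(-1) + (1−p)·3 = p·(-3) + (1−p)·6 ⟹ 3 + (-4)p = 6 + (-9)p ⟹ p = 3/5.
Row indifferent between I and II: q·3 + (1−q)·0 = q·5 + (1−q)·(-1) ⟹ 0 + 3q = (-1) + 6q ⟹ q = 1/3.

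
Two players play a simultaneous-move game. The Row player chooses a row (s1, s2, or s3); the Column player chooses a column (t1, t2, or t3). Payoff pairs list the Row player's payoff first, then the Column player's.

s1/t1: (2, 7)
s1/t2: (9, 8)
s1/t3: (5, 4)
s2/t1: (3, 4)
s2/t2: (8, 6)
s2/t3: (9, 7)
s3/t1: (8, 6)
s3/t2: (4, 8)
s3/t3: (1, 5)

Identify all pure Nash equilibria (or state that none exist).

Check mutual best responses: a cell is a NE iff neither player can gain by unilaterally deviating.
The Row player's best responses — vs t1: s3 (payoff 8); vs t2: s1 (payoff 9); vs t3: s2 (payoff 9).
The Column player's best responses — vs s1: t2 (payoff 8); vs s2: t3 (payoff 7); vs s3: t2 (payoff 8).
Mutual best responses occur at (s1, t2) and (s2, t3); at each, neither player gains by switching.

(s1, t2) and (s2, t3)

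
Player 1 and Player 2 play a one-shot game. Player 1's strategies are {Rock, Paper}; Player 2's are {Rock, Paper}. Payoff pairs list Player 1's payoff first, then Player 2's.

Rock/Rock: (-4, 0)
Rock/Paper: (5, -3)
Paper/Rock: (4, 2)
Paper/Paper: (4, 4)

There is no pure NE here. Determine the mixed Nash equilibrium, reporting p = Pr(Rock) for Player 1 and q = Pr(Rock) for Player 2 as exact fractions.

p = 2/5, q = 1/9

Each player's mixing probability is pinned down by making the *other* player indifferent.
Player 2 indifferent between Rock and Paper: p·0 + (1−p)·2 = p·(-3) + (1−p)·4 ⟹ 2 + (-2)p = 4 + (-7)p ⟹ p = 2/5.
Player 1 indifferent between Rock and Paper: q·(-4) + (1−q)·5 = q·4 + (1−q)·4 ⟹ 5 + (-9)q = 4 + 0q ⟹ q = 1/9.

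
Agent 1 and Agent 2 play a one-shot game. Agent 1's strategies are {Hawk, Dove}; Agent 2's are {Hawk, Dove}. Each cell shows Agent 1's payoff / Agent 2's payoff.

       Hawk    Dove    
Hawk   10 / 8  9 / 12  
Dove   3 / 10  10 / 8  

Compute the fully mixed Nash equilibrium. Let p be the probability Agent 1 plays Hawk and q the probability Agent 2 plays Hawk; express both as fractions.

Each player's mixing probability is pinned down by making the *other* player indifferent.
Agent 2 indifferent between Hawk and Dove: p·8 + (1−p)·10 = p·12 + (1−p)·8 ⟹ 10 + (-2)p = 8 + 4p ⟹ p = 1/3.
Agent 1 indifferent between Hawk and Dove: q·10 + (1−q)·9 = q·3 + (1−q)·10 ⟹ 9 + 1q = 10 + (-7)q ⟹ q = 1/8.

p = 1/3, q = 1/8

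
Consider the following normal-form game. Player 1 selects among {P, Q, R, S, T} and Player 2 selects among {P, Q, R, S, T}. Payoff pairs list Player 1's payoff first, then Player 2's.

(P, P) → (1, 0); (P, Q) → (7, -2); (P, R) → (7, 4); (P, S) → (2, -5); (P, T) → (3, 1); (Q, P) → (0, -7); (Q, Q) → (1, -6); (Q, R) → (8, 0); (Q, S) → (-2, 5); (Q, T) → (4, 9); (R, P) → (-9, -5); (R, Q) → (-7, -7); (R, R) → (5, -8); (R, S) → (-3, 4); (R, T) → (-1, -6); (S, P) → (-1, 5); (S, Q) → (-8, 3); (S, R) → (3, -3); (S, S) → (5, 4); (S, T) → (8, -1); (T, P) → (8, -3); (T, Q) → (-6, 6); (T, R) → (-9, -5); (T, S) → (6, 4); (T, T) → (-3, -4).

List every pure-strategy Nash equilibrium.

None

Find each player's best response to every opponent strategy; NE are the intersections.
Player 1's best responses — vs P: T (payoff 8); vs Q: P (payoff 7); vs R: Q (payoff 8); vs S: T (payoff 6); vs T: S (payoff 8).
Player 2's best responses — vs P: R (payoff 4); vs Q: T (payoff 9); vs R: S (payoff 4); vs S: P (payoff 5); vs T: Q (payoff 6).
No cell has both players best-responding. For instance, Player 1's best reply to T is S, but against S Player 2 prefers P over T.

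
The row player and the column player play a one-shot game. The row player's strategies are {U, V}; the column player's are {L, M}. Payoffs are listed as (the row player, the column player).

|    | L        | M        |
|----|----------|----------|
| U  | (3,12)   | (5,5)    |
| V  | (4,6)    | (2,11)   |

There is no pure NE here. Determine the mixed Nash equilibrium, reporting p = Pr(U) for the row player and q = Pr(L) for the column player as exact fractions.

Each player's mixing probability is pinned down by making the *other* player indifferent.
The column player indifferent between L and M: p·12 + (1−p)·6 = p·5 + (1−p)·11 ⟹ 6 + 6p = 11 + (-6)p ⟹ p = 5/12.
The row player indifferent between U and V: q·3 + (1−q)·5 = q·4 + (1−q)·2 ⟹ 5 + (-2)q = 2 + 2q ⟹ q = 3/4.

p = 5/12, q = 3/4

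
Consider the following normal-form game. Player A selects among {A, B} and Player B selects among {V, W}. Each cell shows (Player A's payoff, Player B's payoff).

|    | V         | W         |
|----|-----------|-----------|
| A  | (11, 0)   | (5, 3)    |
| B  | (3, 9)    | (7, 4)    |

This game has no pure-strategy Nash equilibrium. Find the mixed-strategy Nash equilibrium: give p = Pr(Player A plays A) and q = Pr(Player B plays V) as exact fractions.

p = 5/8, q = 1/5

In a mixed NE each player is indifferent between their pure strategies, so the opponent's mix sets the indifference.
Player B indifferent between V and W: p·0 + (1−p)·9 = p·3 + (1−p)·4 ⟹ 9 + (-9)p = 4 + (-1)p ⟹ p = 5/8.
Player A indifferent between A and B: q·11 + (1−q)·5 = q·3 + (1−q)·7 ⟹ 5 + 6q = 7 + (-4)q ⟹ q = 1/5.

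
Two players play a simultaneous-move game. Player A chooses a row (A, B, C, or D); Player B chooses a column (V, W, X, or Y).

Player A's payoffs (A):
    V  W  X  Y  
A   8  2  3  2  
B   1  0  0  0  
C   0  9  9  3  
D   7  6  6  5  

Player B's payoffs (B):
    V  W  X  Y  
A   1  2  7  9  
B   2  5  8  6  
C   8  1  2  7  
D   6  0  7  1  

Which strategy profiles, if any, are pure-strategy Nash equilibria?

No pure-strategy Nash equilibrium

Find each player's best response to every opponent strategy; NE are the intersections.
Player A's best responses — vs V: A (payoff 8); vs W: C (payoff 9); vs X: C (payoff 9); vs Y: D (payoff 5).
Player B's best responses — vs A: Y (payoff 9); vs B: X (payoff 8); vs C: V (payoff 8); vs D: X (payoff 7).
No cell has both players best-responding. For instance, Player A's best reply to W is C, but against C Player B prefers V over W.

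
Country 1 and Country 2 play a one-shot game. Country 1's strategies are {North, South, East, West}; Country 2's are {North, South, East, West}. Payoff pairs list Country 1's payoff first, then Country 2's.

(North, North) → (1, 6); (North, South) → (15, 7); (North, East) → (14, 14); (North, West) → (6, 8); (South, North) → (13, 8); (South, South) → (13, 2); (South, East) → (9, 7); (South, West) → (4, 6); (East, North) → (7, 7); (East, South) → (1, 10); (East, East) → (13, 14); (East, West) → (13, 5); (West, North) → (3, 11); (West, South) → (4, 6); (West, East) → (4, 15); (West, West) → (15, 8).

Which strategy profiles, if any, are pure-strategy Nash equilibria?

Find each player's best response to every opponent strategy; NE are the intersections.
Country 1's best responses — vs North: South (payoff 13); vs South: North (payoff 15); vs East: North (payoff 14); vs West: West (payoff 15).
Country 2's best responses — vs North: East (payoff 14); vs South: North (payoff 8); vs East: East (payoff 14); vs West: East (payoff 15).
Mutual best responses occur at (North, East) and (South, North); at each, neither player gains by switching.

(North, East) and (South, North)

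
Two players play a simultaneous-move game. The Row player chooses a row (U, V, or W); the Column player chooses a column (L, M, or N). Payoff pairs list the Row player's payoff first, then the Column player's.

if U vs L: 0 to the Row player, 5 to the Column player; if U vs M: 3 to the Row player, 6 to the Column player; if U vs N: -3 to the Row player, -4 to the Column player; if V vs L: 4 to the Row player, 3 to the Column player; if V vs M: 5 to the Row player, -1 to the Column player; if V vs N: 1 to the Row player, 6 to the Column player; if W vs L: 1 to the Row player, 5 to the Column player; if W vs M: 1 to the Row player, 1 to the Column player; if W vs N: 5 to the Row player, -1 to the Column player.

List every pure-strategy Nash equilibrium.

None

A profile is a Nash equilibrium when each player is best-responding to the other.
The Row player's best responses — vs L: V (payoff 4); vs M: V (payoff 5); vs N: W (payoff 5).
The Column player's best responses — vs U: M (payoff 6); vs V: N (payoff 6); vs W: L (payoff 5).
No cell has both players best-responding. For instance, the Row player's best reply to M is V, but against V the Column player prefers N over M.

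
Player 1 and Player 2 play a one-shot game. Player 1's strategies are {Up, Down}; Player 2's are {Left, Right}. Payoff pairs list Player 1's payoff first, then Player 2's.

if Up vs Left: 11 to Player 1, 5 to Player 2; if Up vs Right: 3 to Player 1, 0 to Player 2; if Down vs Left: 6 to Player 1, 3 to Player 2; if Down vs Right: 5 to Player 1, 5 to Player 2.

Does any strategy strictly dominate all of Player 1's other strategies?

None

Check whether one of Player 1's strategies beats all alternatives regardless of what the opponent does.
Up is not dominant: against Right, Down gives 5 > 3.
Down is not dominant: against Left, Up gives 11 > 6.
No single strategy is best against every opponent action.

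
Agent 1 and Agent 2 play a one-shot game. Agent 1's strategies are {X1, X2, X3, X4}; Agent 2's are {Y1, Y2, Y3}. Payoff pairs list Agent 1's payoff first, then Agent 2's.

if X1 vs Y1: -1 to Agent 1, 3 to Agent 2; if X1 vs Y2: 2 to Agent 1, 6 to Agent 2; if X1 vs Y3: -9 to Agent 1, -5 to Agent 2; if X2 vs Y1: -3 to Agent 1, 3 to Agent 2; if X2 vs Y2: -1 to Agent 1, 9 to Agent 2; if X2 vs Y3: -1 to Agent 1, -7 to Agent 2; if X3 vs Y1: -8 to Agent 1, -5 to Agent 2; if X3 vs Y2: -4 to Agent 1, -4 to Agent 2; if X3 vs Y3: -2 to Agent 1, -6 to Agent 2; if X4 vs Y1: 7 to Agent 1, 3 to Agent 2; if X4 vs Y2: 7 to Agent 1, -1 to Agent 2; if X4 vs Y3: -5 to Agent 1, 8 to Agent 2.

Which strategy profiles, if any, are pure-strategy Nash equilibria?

Check mutual best responses: a cell is a NE iff neither player can gain by unilaterally deviating.
Agent 1's best responses — vs Y1: X4 (payoff 7); vs Y2: X4 (payoff 7); vs Y3: X2 (payoff -1).
Agent 2's best responses — vs X1: Y2 (payoff 6); vs X2: Y2 (payoff 9); vs X3: Y2 (payoff -4); vs X4: Y3 (payoff 8).
No cell has both players best-responding. For instance, Agent 1's best reply to Y3 is X2, but against X2 Agent 2 prefers Y2 over Y3.

There is no pure-strategy Nash equilibrium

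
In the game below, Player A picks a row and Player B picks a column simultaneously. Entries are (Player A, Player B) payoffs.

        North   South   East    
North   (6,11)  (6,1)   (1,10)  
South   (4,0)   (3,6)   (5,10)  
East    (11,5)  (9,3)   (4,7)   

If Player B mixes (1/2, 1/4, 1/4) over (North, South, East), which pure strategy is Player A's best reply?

Compute Player A's expected payoff from each pure strategy against the given mix.
North: (1/2)·6 + (1/4)·6 + (1/4)·1 = 19/4
South: (1/2)·4 + (1/4)·3 + (1/4)·5 = 4
East: (1/2)·11 + (1/4)·9 + (1/4)·4 = 35/4
Highest expected payoff is 35/4, from East.

East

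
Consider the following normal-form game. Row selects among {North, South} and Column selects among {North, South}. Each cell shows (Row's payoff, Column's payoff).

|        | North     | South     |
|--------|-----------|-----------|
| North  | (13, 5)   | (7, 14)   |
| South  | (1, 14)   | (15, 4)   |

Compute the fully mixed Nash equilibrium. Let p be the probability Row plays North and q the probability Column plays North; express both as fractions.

Each player's mixing probability is pinned down by making the *other* player indifferent.
Column indifferent between North and South: p·5 + (1−p)·14 = p·14 + (1−p)·4 ⟹ 14 + (-9)p = 4 + 10p ⟹ p = 10/19.
Row indifferent between North and South: q·13 + (1−q)·7 = q·1 + (1−q)·15 ⟹ 7 + 6q = 15 + (-14)q ⟹ q = 2/5.

p = 10/19, q = 2/5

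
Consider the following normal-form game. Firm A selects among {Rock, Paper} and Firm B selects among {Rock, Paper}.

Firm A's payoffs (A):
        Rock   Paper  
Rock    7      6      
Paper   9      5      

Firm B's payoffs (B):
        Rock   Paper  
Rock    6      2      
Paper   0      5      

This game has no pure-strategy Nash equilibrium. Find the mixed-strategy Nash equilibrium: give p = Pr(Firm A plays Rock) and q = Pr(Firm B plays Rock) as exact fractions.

p = 5/9, q = 1/3

In a mixed NE each player is indifferent between their pure strategies, so the opponent's mix sets the indifference.
Firm B indifferent between Rock and Paper: p·6 + (1−p)·0 = p·2 + (1−p)·5 ⟹ 0 + 6p = 5 + (-3)p ⟹ p = 5/9.
Firm A indifferent between Rock and Paper: q·7 + (1−q)·6 = q·9 + (1−q)·5 ⟹ 6 + 1q = 5 + 4q ⟹ q = 1/3.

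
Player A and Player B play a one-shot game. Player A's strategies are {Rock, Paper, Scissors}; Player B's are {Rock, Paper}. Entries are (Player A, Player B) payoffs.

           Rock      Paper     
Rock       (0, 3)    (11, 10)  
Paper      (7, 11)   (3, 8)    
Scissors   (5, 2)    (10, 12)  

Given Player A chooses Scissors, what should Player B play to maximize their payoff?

With Player A fixed at Scissors, Player B's payoffs are: Rock → 2, Paper → 12.
The maximum is 12, achieved by Paper.

Paper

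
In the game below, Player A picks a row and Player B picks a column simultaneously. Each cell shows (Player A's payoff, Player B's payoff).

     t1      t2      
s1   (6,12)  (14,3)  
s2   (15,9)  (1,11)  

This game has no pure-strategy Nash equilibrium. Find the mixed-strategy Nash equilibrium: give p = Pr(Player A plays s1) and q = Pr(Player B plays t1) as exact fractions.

p = 2/11, q = 13/22

In a mixed NE each player is indifferent between their pure strategies, so the opponent's mix sets the indifference.
Player B indifferent between t1 and t2: p·12 + (1−p)·9 = p·3 + (1−p)·11 ⟹ 9 + 3p = 11 + (-8)p ⟹ p = 2/11.
Player A indifferent between s1 and s2: q·6 + (1−q)·14 = q·15 + (1−q)·1 ⟹ 14 + (-8)q = 1 + 14q ⟹ q = 13/22.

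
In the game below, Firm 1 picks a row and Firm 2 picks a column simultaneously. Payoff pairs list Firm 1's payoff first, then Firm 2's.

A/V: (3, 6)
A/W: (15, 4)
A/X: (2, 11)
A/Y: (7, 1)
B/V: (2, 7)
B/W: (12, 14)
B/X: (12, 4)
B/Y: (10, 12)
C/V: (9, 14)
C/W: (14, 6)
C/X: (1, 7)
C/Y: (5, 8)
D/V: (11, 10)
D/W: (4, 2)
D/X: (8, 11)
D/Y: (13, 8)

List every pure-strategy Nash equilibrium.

A profile is a Nash equilibrium when each player is best-responding to the other.
Firm 1's best responses — vs V: D (payoff 11); vs W: A (payoff 15); vs X: B (payoff 12); vs Y: D (payoff 13).
Firm 2's best responses — vs A: X (payoff 11); vs B: W (payoff 14); vs C: V (payoff 14); vs D: X (payoff 11).
No cell has both players best-responding. For instance, Firm 1's best reply to W is A, but against A Firm 2 prefers X over W.

None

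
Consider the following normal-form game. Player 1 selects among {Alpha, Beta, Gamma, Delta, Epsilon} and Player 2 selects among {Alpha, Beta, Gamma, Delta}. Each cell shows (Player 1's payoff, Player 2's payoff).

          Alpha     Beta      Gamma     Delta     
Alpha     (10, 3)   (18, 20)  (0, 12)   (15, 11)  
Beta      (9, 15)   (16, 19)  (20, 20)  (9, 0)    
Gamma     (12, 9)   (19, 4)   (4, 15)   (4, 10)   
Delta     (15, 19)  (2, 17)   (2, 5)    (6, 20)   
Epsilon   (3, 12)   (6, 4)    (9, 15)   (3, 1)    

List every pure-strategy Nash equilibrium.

(Beta, Gamma)

Find each player's best response to every opponent strategy; NE are the intersections.
Player 1's best responses — vs Alpha: Delta (payoff 15); vs Beta: Gamma (payoff 19); vs Gamma: Beta (payoff 20); vs Delta: Alpha (payoff 15).
Player 2's best responses — vs Alpha: Beta (payoff 20); vs Beta: Gamma (payoff 20); vs Gamma: Gamma (payoff 15); vs Delta: Delta (payoff 20); vs Epsilon: Gamma (payoff 15).
The only mutual best response is (Beta, Gamma); neither player gains by switching there.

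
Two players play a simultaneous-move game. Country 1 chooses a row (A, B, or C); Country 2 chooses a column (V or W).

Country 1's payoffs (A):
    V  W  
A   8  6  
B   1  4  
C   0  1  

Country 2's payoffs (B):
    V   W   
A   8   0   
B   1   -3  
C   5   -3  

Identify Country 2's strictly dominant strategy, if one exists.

A strategy is strictly dominant if it gives Country 2 a strictly higher payoff than every other strategy, against every choice by the opponent.
V strictly dominates: vs A: 8 > 0; vs B: 1 > -3; vs C: 5 > -3.

V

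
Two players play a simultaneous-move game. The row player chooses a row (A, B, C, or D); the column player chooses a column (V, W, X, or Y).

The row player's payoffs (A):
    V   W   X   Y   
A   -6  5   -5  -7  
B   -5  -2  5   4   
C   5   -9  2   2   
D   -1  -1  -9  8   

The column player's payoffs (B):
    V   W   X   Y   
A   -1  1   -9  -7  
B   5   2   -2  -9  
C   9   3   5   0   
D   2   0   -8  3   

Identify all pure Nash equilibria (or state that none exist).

(A, W), (C, V), and (D, Y)

Find each player's best response to every opponent strategy; NE are the intersections.
The row player's best responses — vs V: C (payoff 5); vs W: A (payoff 5); vs X: B (payoff 5); vs Y: D (payoff 8).
The column player's best responses — vs A: W (payoff 1); vs B: V (payoff 5); vs C: V (payoff 9); vs D: Y (payoff 3).
Mutual best responses occur at (A, W), (C, V), and (D, Y); at each, neither player gains by switching.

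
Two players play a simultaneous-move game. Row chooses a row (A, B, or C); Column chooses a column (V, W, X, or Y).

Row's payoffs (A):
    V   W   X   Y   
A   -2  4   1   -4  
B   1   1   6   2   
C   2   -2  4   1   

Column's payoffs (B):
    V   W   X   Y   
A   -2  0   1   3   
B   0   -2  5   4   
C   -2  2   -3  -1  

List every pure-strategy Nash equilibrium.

(B, X)

Find each player's best response to every opponent strategy; NE are the intersections.
Row's best responses — vs V: C (payoff 2); vs W: A (payoff 4); vs X: B (payoff 6); vs Y: B (payoff 2).
Column's best responses — vs A: Y (payoff 3); vs B: X (payoff 5); vs C: W (payoff 2).
The only mutual best response is (B, X); neither player gains by switching there.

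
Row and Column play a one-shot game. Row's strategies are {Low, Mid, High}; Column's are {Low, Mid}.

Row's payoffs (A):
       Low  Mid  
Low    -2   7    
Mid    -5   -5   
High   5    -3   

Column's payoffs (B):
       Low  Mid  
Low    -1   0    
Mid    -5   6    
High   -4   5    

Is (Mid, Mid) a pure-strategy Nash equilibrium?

No

Holding Column at Mid: Row gets -5 from Mid but could get 7 by switching to Low. Row has a profitable deviation.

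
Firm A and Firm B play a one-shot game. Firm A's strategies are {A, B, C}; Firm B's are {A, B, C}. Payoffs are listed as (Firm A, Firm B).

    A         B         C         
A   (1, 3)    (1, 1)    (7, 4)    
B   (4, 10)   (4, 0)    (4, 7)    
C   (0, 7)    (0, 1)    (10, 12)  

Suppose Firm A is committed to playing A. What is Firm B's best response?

With Firm A fixed at A, Firm B's payoffs are: A → 3, B → 1, C → 4.
The maximum is 4, achieved by C.

C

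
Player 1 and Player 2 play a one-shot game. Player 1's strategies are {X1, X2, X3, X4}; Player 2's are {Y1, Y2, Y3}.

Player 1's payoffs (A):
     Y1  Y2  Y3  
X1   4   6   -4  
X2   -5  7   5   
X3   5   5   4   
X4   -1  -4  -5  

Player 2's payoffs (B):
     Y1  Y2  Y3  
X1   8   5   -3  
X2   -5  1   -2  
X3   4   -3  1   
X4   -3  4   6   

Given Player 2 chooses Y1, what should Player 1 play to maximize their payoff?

X3

With Player 2 fixed at Y1, Player 1's payoffs are: X1 → 4, X2 → -5, X3 → 5, X4 → -1.
The maximum is 5, achieved by X3.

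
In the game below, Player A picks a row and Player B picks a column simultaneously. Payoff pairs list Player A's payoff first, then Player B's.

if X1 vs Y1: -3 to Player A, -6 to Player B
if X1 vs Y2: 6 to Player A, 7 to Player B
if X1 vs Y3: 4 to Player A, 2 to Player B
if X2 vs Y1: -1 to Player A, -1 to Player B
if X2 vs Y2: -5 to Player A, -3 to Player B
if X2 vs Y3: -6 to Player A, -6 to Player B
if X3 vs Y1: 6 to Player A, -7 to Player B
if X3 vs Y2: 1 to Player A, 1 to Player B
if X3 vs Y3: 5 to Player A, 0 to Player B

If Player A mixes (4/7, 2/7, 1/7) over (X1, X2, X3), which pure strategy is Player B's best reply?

Compute Player B's expected payoff from each pure strategy against the given mix.
Y1: (4/7)·(-6) + (2/7)·(-1) + (1/7)·(-7) = -33/7
Y2: (4/7)·7 + (2/7)·(-3) + (1/7)·1 = 23/7
Y3: (4/7)·2 + (2/7)·(-6) + (1/7)·0 = -4/7
Highest expected payoff is 23/7, from Y2.

Y2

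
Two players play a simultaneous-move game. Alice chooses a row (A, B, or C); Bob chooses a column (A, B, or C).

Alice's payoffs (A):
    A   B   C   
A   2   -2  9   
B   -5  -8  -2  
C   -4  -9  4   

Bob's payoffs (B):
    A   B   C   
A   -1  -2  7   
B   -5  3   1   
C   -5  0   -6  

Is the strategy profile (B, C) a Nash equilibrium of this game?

Holding Bob at C: Alice gets -2 from B but could get 9 by switching to A. Alice has a profitable deviation.

No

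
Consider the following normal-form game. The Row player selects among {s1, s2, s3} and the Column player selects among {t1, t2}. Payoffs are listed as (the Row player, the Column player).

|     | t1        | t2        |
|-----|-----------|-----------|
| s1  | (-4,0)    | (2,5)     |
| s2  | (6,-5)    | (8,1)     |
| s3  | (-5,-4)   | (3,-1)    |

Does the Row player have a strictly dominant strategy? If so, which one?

A strategy is strictly dominant if it gives the Row player a strictly higher payoff than every other strategy, against every choice by the opponent.
s2 strictly dominates: vs t1: 6 > each of {-4, -5}; vs t2: 8 > each of {2, 3}.

s2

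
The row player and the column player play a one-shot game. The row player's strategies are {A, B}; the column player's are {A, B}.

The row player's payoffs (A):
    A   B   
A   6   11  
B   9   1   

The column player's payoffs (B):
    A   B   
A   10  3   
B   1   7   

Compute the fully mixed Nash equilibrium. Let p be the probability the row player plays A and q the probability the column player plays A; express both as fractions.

p = 6/13, q = 10/13

Each player's mixing probability is pinned down by making the *other* player indifferent.
The column player indifferent between A and B: p·10 + (1−p)·1 = p·3 + (1−p)·7 ⟹ 1 + 9p = 7 + (-4)p ⟹ p = 6/13.
The row player indifferent between A and B: q·6 + (1−q)·11 = q·9 + (1−q)·1 ⟹ 11 + (-5)q = 1 + 8q ⟹ q = 10/13.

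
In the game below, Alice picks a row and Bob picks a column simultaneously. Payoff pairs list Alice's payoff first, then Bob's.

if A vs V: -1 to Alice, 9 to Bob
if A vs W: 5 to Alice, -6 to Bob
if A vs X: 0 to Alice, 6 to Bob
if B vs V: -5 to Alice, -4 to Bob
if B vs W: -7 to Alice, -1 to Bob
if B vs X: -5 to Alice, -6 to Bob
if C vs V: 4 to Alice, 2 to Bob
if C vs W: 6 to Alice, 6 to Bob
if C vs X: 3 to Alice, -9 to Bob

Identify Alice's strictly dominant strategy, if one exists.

C

A strategy is strictly dominant if it gives Alice a strictly higher payoff than every other strategy, against every choice by the opponent.
C strictly dominates: vs V: 4 > each of {-1, -5}; vs W: 6 > each of {5, -7}; vs X: 3 > each of {0, -5}.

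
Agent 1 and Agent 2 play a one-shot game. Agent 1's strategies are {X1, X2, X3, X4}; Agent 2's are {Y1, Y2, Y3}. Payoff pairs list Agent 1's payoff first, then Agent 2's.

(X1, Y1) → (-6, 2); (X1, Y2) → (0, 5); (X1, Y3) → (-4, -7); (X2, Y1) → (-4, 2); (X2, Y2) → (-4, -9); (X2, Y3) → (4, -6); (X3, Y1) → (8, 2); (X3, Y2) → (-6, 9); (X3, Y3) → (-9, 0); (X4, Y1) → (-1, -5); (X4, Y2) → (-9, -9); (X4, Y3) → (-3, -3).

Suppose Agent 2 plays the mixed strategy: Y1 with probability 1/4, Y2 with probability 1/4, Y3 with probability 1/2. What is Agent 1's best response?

Agent 1's best reply maximizes expected payoff against the mix.
X1: (1/4)·(-6) + (1/4)·0 + (1/2)·(-4) = -7/2
X2: (1/4)·(-4) + (1/4)·(-4) + (1/2)·4 = 0
X3: (1/4)·8 + (1/4)·(-6) + (1/2)·(-9) = -4
X4: (1/4)·(-1) + (1/4)·(-9) + (1/2)·(-3) = -4
Highest expected payoff is 0, from X2.

X2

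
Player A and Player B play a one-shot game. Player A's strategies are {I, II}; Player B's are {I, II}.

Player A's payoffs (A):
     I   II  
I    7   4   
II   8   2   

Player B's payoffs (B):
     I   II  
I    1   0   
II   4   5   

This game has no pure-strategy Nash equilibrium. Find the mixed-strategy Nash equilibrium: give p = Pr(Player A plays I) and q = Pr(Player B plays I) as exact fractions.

p = 1/2, q = 2/3

Each player's mixing probability is pinned down by making the *other* player indifferent.
Player B indifferent between I and II: p·1 + (1−p)·4 = p·0 + (1−p)·5 ⟹ 4 + (-3)p = 5 + (-5)p ⟹ p = 1/2.
Player A indifferent between I and II: q·7 + (1−q)·4 = q·8 + (1−q)·2 ⟹ 4 + 3q = 2 + 6q ⟹ q = 2/3.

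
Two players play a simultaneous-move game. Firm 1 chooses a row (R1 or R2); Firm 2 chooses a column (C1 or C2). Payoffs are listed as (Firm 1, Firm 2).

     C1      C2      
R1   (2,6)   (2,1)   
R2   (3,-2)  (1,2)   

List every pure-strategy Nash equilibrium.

Find each player's best response to every opponent strategy; NE are the intersections.
Firm 1's best responses — vs C1: R2 (payoff 3); vs C2: R1 (payoff 2).
Firm 2's best responses — vs R1: C1 (payoff 6); vs R2: C2 (payoff 2).
No cell has both players best-responding. For instance, Firm 1's best reply to C2 is R1, but against R1 Firm 2 prefers C1 over C2.

None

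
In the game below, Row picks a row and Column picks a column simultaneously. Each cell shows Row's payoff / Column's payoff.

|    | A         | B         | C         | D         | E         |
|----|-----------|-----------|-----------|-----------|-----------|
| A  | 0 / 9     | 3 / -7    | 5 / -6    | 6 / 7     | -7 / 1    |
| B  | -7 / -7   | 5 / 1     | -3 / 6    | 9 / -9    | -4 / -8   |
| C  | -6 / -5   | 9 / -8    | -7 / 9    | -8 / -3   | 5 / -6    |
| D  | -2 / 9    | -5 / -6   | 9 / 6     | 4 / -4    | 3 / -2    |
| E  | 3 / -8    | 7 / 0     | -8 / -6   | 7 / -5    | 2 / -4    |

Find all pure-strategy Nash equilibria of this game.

None

A profile is a Nash equilibrium when each player is best-responding to the other.
Row's best responses — vs A: E (payoff 3); vs B: C (payoff 9); vs C: D (payoff 9); vs D: B (payoff 9); vs E: C (payoff 5).
Column's best responses — vs A: A (payoff 9); vs B: C (payoff 6); vs C: C (payoff 9); vs D: A (payoff 9); vs E: B (payoff 0).
No cell has both players best-responding. For instance, Row's best reply to D is B, but against B Column prefers C over D.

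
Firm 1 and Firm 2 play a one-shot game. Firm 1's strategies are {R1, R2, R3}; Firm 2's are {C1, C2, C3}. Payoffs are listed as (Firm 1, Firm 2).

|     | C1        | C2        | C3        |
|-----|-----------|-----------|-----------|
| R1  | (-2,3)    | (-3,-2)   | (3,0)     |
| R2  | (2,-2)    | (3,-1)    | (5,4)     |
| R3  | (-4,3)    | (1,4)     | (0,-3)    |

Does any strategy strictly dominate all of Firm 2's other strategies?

No strictly dominant strategy

A strategy is strictly dominant if it gives Firm 2 a strictly higher payoff than every other strategy, against every choice by the opponent.
C1 is not dominant: against R2, C2 gives -1 > -2.
C2 is not dominant: against R1, C1 gives 3 > -2.
C3 is not dominant: against R1, C1 gives 3 > 0.
No single strategy is best against every opponent action.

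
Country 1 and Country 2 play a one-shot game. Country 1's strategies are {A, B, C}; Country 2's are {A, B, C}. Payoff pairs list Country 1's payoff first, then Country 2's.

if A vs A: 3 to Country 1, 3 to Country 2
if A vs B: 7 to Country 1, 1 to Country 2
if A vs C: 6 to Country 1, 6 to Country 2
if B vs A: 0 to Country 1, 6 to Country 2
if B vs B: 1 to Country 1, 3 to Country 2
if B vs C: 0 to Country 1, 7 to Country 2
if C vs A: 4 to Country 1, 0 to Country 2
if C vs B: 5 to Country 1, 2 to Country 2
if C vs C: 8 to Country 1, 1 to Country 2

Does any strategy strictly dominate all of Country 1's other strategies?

A strategy is strictly dominant if it gives Country 1 a strictly higher payoff than every other strategy, against every choice by the opponent.
A is not dominant: against A, C gives 4 > 3.
B is not dominant: against A, A gives 3 > 0.
C is not dominant: against B, A gives 7 > 5.
No single strategy is best against every opponent action.

None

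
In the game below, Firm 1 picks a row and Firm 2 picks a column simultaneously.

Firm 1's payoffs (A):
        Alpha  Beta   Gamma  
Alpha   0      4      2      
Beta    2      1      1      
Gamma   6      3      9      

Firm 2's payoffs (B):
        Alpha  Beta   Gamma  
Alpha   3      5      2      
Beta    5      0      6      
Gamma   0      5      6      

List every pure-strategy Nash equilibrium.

(Alpha, Beta) and (Gamma, Gamma)

A profile is a Nash equilibrium when each player is best-responding to the other.
Firm 1's best responses — vs Alpha: Gamma (payoff 6); vs Beta: Alpha (payoff 4); vs Gamma: Gamma (payoff 9).
Firm 2's best responses — vs Alpha: Beta (payoff 5); vs Beta: Gamma (payoff 6); vs Gamma: Gamma (payoff 6).
Mutual best responses occur at (Alpha, Beta) and (Gamma, Gamma); at each, neither player gains by switching.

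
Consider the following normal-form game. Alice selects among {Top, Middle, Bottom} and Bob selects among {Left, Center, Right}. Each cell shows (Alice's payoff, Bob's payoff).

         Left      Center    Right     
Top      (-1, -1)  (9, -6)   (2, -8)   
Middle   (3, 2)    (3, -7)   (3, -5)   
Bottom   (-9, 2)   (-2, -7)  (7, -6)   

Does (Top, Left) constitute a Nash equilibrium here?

Holding Bob at Left: Alice gets -1 from Top but could get 3 by switching to Middle. Alice has a profitable deviation.

No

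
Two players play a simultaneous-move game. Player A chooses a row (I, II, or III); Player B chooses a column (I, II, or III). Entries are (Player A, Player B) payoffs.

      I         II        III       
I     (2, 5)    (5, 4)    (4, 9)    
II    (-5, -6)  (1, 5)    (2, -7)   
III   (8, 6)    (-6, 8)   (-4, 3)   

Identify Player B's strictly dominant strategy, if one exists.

Check whether one of Player B's strategies beats all alternatives regardless of what the opponent does.
I is not dominant: against I, III gives 9 > 5.
II is not dominant: against I, I gives 5 > 4.
III is not dominant: against II, I gives -6 > -7.
No single strategy is best against every opponent action.

No strictly dominant strategy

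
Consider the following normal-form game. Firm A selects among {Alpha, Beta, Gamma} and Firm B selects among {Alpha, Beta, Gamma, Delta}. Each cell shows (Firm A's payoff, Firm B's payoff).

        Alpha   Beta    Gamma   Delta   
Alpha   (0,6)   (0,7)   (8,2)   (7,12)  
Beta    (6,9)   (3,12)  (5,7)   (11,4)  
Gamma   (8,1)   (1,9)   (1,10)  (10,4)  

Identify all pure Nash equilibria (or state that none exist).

Check mutual best responses: a cell is a NE iff neither player can gain by unilaterally deviating.
Firm A's best responses — vs Alpha: Gamma (payoff 8); vs Beta: Beta (payoff 3); vs Gamma: Alpha (payoff 8); vs Delta: Beta (payoff 11).
Firm B's best responses — vs Alpha: Delta (payoff 12); vs Beta: Beta (payoff 12); vs Gamma: Gamma (payoff 10).
The only mutual best response is (Beta, Beta); neither player gains by switching there.

(Beta, Beta)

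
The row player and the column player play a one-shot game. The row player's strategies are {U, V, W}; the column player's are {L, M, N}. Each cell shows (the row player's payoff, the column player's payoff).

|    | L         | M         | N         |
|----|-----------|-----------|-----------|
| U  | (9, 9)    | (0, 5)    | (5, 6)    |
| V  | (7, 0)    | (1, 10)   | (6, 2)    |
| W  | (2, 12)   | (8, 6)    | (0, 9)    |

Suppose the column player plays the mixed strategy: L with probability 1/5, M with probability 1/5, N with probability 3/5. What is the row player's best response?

V

The row player's best reply maximizes expected payoff against the mix.
U: (1/5)·9 + (1/5)·0 + (3/5)·5 = 24/5
V: (1/5)·7 + (1/5)·1 + (3/5)·6 = 26/5
W: (1/5)·2 + (1/5)·8 + (3/5)·0 = 2
Highest expected payoff is 26/5, from V.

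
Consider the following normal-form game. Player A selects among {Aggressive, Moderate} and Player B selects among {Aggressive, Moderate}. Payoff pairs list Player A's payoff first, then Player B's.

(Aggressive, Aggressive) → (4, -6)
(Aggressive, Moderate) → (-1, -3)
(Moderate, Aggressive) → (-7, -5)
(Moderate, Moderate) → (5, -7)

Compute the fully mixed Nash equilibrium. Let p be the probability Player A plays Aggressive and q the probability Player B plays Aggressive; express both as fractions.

In a mixed NE each player is indifferent between their pure strategies, so the opponent's mix sets the indifference.
Player B indifferent between Aggressive and Moderate: p·(-6) + (1−p)·(-5) = p·(-3) + (1−p)·(-7) ⟹ (-5) + (-1)p = (-7) + 4p ⟹ p = 2/5.
Player A indifferent between Aggressive and Moderate: q·4 + (1−q)·(-1) = q·(-7) + (1−q)·5 ⟹ (-1) + 5q = 5 + (-12)q ⟹ q = 6/17.

p = 2/5, q = 6/17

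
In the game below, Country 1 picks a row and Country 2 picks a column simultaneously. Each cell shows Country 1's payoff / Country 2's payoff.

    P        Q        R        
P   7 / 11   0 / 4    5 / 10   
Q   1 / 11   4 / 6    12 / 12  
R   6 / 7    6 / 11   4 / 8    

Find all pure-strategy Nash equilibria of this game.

(P, P), (Q, R), and (R, Q)

A profile is a Nash equilibrium when each player is best-responding to the other.
Country 1's best responses — vs P: P (payoff 7); vs Q: R (payoff 6); vs R: Q (payoff 12).
Country 2's best responses — vs P: P (payoff 11); vs Q: R (payoff 12); vs R: Q (payoff 11).
Mutual best responses occur at (P, P), (Q, R), and (R, Q); at each, neither player gains by switching.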